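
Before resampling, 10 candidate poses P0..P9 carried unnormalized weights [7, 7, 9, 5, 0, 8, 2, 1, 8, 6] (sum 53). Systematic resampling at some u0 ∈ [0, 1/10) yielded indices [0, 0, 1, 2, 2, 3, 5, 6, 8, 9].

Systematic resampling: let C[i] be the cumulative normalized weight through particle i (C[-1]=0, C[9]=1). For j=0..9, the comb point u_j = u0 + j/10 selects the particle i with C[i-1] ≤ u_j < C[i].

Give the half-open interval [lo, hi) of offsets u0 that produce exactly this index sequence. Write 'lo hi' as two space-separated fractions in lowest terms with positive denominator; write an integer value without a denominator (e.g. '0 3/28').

0 9/530

C = [7/53, 14/53, 23/53, 28/53, 28/53, 36/53, 38/53, 39/53, 47/53, 1]
j=0 picked index 0: u0 ∈ [0, 7/53)
j=1 picked index 0: u0 ∈ [-1/10, 17/530)
j=2 picked index 1: u0 ∈ [-18/265, 17/265)
j=3 picked index 2: u0 ∈ [-19/530, 71/530)
j=4 picked index 2: u0 ∈ [-36/265, 9/265)
j=5 picked index 3: u0 ∈ [-7/106, 3/106)
j=6 picked index 5: u0 ∈ [-19/265, 21/265)
j=7 picked index 6: u0 ∈ [-11/530, 9/530)
j=8 picked index 8: u0 ∈ [-17/265, 23/265)
j=9 picked index 9: u0 ∈ [-7/530, 1/10)
intersection: [0, 9/530)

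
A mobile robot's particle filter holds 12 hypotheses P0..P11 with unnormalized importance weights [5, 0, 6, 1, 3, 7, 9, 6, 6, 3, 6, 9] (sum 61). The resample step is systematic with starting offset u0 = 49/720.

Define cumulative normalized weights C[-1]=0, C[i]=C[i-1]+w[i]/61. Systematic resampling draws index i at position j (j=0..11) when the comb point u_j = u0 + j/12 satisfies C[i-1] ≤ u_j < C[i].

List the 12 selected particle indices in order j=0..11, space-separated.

0 2 4 5 6 6 7 8 9 10 11 11

C = [5/61, 5/61, 11/61, 12/61, 15/61, 22/61, 31/61, 37/61, 43/61, 46/61, 52/61, 1]
j=0: u_0=49/720 ∈ [0, 5/61) → index 0
j=1: u_1=109/720 ∈ [5/61, 11/61) → index 2
j=2: u_2=169/720 ∈ [12/61, 15/61) → index 4
j=3: u_3=229/720 ∈ [15/61, 22/61) → index 5
j=4: u_4=289/720 ∈ [22/61, 31/61) → index 6
j=5: u_5=349/720 ∈ [22/61, 31/61) → index 6
j=6: u_6=409/720 ∈ [31/61, 37/61) → index 7
j=7: u_7=469/720 ∈ [37/61, 43/61) → index 8
j=8: u_8=529/720 ∈ [43/61, 46/61) → index 9
j=9: u_9=589/720 ∈ [46/61, 52/61) → index 10
j=10: u_10=649/720 ∈ [52/61, 1) → index 11
j=11: u_11=709/720 ∈ [52/61, 1) → index 11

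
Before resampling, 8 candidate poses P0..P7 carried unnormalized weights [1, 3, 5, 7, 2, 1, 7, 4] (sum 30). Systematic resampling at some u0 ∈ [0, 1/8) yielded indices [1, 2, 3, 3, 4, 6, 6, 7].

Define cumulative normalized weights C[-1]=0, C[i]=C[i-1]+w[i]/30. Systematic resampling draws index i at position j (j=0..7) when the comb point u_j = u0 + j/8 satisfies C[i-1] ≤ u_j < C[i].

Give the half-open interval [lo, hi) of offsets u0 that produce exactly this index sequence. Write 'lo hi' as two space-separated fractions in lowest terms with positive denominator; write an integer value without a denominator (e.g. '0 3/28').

1/20 1/10

C = [1/30, 2/15, 3/10, 8/15, 3/5, 19/30, 13/15, 1]
j=0 picked index 1: u0 ∈ [1/30, 2/15)
j=1 picked index 2: u0 ∈ [1/120, 7/40)
j=2 picked index 3: u0 ∈ [1/20, 17/60)
j=3 picked index 3: u0 ∈ [-3/40, 19/120)
j=4 picked index 4: u0 ∈ [1/30, 1/10)
j=5 picked index 6: u0 ∈ [1/120, 29/120)
j=6 picked index 6: u0 ∈ [-7/60, 7/60)
j=7 picked index 7: u0 ∈ [-1/120, 1/8)
intersection: [1/20, 1/10)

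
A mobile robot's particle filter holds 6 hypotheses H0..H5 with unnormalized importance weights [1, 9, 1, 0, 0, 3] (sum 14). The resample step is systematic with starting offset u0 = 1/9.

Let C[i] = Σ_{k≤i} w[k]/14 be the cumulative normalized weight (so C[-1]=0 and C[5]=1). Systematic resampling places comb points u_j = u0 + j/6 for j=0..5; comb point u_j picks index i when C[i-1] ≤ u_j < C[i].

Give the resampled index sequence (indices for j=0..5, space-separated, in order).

C = [1/14, 5/7, 11/14, 11/14, 11/14, 1]
j=0: u_0=1/9 ∈ [1/14, 5/7) → index 1
j=1: u_1=5/18 ∈ [1/14, 5/7) → index 1
j=2: u_2=4/9 ∈ [1/14, 5/7) → index 1
j=3: u_3=11/18 ∈ [1/14, 5/7) → index 1
j=4: u_4=7/9 ∈ [5/7, 11/14) → index 2
j=5: u_5=17/18 ∈ [11/14, 1) → index 5

1 1 1 1 2 5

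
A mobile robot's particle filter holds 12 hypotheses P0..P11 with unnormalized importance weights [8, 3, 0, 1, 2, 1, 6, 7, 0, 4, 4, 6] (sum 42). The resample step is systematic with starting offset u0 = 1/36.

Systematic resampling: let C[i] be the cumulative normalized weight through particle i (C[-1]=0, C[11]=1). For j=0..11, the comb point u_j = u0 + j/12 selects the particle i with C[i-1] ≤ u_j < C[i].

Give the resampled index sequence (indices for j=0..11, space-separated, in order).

0 0 1 3 6 6 7 7 9 10 11 11

C = [4/21, 11/42, 11/42, 2/7, 1/3, 5/14, 1/2, 2/3, 2/3, 16/21, 6/7, 1]
j=0: u_0=1/36 ∈ [0, 4/21) → index 0
j=1: u_1=1/9 ∈ [0, 4/21) → index 0
j=2: u_2=7/36 ∈ [4/21, 11/42) → index 1
j=3: u_3=5/18 ∈ [11/42, 2/7) → index 3
j=4: u_4=13/36 ∈ [5/14, 1/2) → index 6
j=5: u_5=4/9 ∈ [5/14, 1/2) → index 6
j=6: u_6=19/36 ∈ [1/2, 2/3) → index 7
j=7: u_7=11/18 ∈ [1/2, 2/3) → index 7
j=8: u_8=25/36 ∈ [2/3, 16/21) → index 9
j=9: u_9=7/9 ∈ [16/21, 6/7) → index 10
j=10: u_10=31/36 ∈ [6/7, 1) → index 11
j=11: u_11=17/18 ∈ [6/7, 1) → index 11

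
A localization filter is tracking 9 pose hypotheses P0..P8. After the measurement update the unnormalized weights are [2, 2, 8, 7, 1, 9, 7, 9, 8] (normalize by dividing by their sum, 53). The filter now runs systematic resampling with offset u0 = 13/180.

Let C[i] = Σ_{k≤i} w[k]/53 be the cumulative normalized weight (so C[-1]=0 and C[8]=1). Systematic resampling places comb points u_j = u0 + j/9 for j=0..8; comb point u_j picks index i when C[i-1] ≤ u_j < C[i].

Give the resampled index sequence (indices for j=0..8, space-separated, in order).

1 2 3 5 5 6 7 8 8

C = [2/53, 4/53, 12/53, 19/53, 20/53, 29/53, 36/53, 45/53, 1]
j=0: u_0=13/180 ∈ [2/53, 4/53) → index 1
j=1: u_1=11/60 ∈ [4/53, 12/53) → index 2
j=2: u_2=53/180 ∈ [12/53, 19/53) → index 3
j=3: u_3=73/180 ∈ [20/53, 29/53) → index 5
j=4: u_4=31/60 ∈ [20/53, 29/53) → index 5
j=5: u_5=113/180 ∈ [29/53, 36/53) → index 6
j=6: u_6=133/180 ∈ [36/53, 45/53) → index 7
j=7: u_7=17/20 ∈ [45/53, 1) → index 8
j=8: u_8=173/180 ∈ [45/53, 1) → index 8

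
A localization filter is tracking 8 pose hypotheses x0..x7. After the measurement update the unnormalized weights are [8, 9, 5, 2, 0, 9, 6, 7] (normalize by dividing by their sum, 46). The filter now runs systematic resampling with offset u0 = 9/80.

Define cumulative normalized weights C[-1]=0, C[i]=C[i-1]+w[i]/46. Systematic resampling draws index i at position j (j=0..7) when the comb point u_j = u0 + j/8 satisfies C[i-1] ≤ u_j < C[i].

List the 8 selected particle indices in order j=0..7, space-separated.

C = [4/23, 17/46, 11/23, 12/23, 12/23, 33/46, 39/46, 1]
j=0: u_0=9/80 ∈ [0, 4/23) → index 0
j=1: u_1=19/80 ∈ [4/23, 17/46) → index 1
j=2: u_2=29/80 ∈ [4/23, 17/46) → index 1
j=3: u_3=39/80 ∈ [11/23, 12/23) → index 3
j=4: u_4=49/80 ∈ [12/23, 33/46) → index 5
j=5: u_5=59/80 ∈ [33/46, 39/46) → index 6
j=6: u_6=69/80 ∈ [39/46, 1) → index 7
j=7: u_7=79/80 ∈ [39/46, 1) → index 7

0 1 1 3 5 6 7 7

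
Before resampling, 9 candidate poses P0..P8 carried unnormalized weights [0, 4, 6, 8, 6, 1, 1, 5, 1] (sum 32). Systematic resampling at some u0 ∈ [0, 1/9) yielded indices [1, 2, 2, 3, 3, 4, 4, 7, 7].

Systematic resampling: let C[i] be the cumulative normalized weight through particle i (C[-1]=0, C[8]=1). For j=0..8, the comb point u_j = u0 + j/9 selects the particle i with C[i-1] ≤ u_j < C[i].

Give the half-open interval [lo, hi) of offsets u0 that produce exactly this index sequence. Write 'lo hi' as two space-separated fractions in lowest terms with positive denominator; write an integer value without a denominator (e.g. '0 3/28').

5/144 23/288

C = [0, 1/8, 5/16, 9/16, 3/4, 25/32, 13/16, 31/32, 1]
j=0 picked index 1: u0 ∈ [0, 1/8)
j=1 picked index 2: u0 ∈ [1/72, 29/144)
j=2 picked index 2: u0 ∈ [-7/72, 13/144)
j=3 picked index 3: u0 ∈ [-1/48, 11/48)
j=4 picked index 3: u0 ∈ [-19/144, 17/144)
j=5 picked index 4: u0 ∈ [1/144, 7/36)
j=6 picked index 4: u0 ∈ [-5/48, 1/12)
j=7 picked index 7: u0 ∈ [5/144, 55/288)
j=8 picked index 7: u0 ∈ [-11/144, 23/288)
intersection: [5/144, 23/288)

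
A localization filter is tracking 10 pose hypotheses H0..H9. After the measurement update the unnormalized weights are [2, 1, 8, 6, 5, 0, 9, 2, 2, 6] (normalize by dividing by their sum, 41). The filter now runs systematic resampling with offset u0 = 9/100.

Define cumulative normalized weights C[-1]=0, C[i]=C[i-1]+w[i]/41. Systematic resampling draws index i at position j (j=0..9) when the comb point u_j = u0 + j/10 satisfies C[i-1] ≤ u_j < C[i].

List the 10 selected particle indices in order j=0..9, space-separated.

C = [2/41, 3/41, 11/41, 17/41, 22/41, 22/41, 31/41, 33/41, 35/41, 1]
j=0: u_0=9/100 ∈ [3/41, 11/41) → index 2
j=1: u_1=19/100 ∈ [3/41, 11/41) → index 2
j=2: u_2=29/100 ∈ [11/41, 17/41) → index 3
j=3: u_3=39/100 ∈ [11/41, 17/41) → index 3
j=4: u_4=49/100 ∈ [17/41, 22/41) → index 4
j=5: u_5=59/100 ∈ [22/41, 31/41) → index 6
j=6: u_6=69/100 ∈ [22/41, 31/41) → index 6
j=7: u_7=79/100 ∈ [31/41, 33/41) → index 7
j=8: u_8=89/100 ∈ [35/41, 1) → index 9
j=9: u_9=99/100 ∈ [35/41, 1) → index 9

2 2 3 3 4 6 6 7 9 9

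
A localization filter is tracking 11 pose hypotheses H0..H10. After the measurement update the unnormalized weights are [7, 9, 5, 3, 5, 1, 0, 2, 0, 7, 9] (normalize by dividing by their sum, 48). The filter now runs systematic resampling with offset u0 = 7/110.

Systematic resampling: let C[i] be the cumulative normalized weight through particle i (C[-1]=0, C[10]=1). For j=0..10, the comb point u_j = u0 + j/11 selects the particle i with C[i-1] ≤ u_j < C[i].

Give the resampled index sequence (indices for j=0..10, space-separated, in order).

0 1 1 2 2 4 5 9 9 10 10

C = [7/48, 1/3, 7/16, 1/2, 29/48, 5/8, 5/8, 2/3, 2/3, 13/16, 1]
j=0: u_0=7/110 ∈ [0, 7/48) → index 0
j=1: u_1=17/110 ∈ [7/48, 1/3) → index 1
j=2: u_2=27/110 ∈ [7/48, 1/3) → index 1
j=3: u_3=37/110 ∈ [1/3, 7/16) → index 2
j=4: u_4=47/110 ∈ [1/3, 7/16) → index 2
j=5: u_5=57/110 ∈ [1/2, 29/48) → index 4
j=6: u_6=67/110 ∈ [29/48, 5/8) → index 5
j=7: u_7=7/10 ∈ [2/3, 13/16) → index 9
j=8: u_8=87/110 ∈ [2/3, 13/16) → index 9
j=9: u_9=97/110 ∈ [13/16, 1) → index 10
j=10: u_10=107/110 ∈ [13/16, 1) → index 10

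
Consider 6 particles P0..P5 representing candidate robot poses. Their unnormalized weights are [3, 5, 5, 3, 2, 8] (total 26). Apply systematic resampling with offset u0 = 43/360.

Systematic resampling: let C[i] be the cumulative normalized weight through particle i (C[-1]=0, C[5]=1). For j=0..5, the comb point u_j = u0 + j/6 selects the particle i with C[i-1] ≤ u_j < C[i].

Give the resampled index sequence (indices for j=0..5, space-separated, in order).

1 1 2 4 5 5

C = [3/26, 4/13, 1/2, 8/13, 9/13, 1]
j=0: u_0=43/360 ∈ [3/26, 4/13) → index 1
j=1: u_1=103/360 ∈ [3/26, 4/13) → index 1
j=2: u_2=163/360 ∈ [4/13, 1/2) → index 2
j=3: u_3=223/360 ∈ [8/13, 9/13) → index 4
j=4: u_4=283/360 ∈ [9/13, 1) → index 5
j=5: u_5=343/360 ∈ [9/13, 1) → index 5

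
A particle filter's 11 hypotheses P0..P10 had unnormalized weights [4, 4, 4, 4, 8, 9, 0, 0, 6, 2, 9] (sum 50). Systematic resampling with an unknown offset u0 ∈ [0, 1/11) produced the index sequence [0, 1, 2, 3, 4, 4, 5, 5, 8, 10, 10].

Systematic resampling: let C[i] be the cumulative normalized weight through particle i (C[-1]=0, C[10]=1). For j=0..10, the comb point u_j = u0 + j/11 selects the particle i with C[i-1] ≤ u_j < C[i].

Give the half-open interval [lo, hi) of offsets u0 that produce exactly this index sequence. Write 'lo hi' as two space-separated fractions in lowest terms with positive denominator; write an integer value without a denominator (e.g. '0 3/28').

1/550 13/550

C = [2/25, 4/25, 6/25, 8/25, 12/25, 33/50, 33/50, 33/50, 39/50, 41/50, 1]
j=0 picked index 0: u0 ∈ [0, 2/25)
j=1 picked index 1: u0 ∈ [-3/275, 19/275)
j=2 picked index 2: u0 ∈ [-6/275, 16/275)
j=3 picked index 3: u0 ∈ [-9/275, 13/275)
j=4 picked index 4: u0 ∈ [-12/275, 32/275)
j=5 picked index 4: u0 ∈ [-37/275, 7/275)
j=6 picked index 5: u0 ∈ [-18/275, 63/550)
j=7 picked index 5: u0 ∈ [-43/275, 13/550)
j=8 picked index 8: u0 ∈ [-37/550, 29/550)
j=9 picked index 10: u0 ∈ [1/550, 2/11)
j=10 picked index 10: u0 ∈ [-49/550, 1/11)
intersection: [1/550, 13/550)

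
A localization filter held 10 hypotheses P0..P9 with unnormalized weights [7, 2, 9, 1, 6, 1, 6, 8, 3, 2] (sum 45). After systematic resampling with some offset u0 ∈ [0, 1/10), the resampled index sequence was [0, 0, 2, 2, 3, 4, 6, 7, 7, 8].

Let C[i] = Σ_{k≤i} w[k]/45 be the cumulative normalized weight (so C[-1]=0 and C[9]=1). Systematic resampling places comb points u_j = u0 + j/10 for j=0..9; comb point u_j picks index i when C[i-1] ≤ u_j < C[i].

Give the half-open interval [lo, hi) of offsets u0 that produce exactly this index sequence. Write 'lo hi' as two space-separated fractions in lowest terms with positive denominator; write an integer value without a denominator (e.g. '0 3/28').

1/90 1/45

C = [7/45, 1/5, 2/5, 19/45, 5/9, 26/45, 32/45, 8/9, 43/45, 1]
j=0 picked index 0: u0 ∈ [0, 7/45)
j=1 picked index 0: u0 ∈ [-1/10, 1/18)
j=2 picked index 2: u0 ∈ [0, 1/5)
j=3 picked index 2: u0 ∈ [-1/10, 1/10)
j=4 picked index 3: u0 ∈ [0, 1/45)
j=5 picked index 4: u0 ∈ [-7/90, 1/18)
j=6 picked index 6: u0 ∈ [-1/45, 1/9)
j=7 picked index 7: u0 ∈ [1/90, 17/90)
j=8 picked index 7: u0 ∈ [-4/45, 4/45)
j=9 picked index 8: u0 ∈ [-1/90, 1/18)
intersection: [1/90, 1/45)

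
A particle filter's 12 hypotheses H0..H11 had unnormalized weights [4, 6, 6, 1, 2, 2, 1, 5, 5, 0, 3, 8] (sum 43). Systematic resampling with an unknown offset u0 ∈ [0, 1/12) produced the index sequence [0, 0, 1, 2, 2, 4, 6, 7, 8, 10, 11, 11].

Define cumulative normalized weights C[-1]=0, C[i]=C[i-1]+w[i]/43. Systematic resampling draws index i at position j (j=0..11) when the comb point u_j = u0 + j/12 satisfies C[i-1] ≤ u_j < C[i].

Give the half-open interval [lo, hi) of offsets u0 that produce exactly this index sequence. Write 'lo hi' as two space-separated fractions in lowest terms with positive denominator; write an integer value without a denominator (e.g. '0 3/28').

C = [4/43, 10/43, 16/43, 17/43, 19/43, 21/43, 22/43, 27/43, 32/43, 32/43, 35/43, 1]
j=0 picked index 0: u0 ∈ [0, 4/43)
j=1 picked index 0: u0 ∈ [-1/12, 5/516)
j=2 picked index 1: u0 ∈ [-19/258, 17/258)
j=3 picked index 2: u0 ∈ [-3/172, 21/172)
j=4 picked index 2: u0 ∈ [-13/129, 5/129)
j=5 picked index 4: u0 ∈ [-11/516, 13/516)
j=6 picked index 6: u0 ∈ [-1/86, 1/86)
j=7 picked index 7: u0 ∈ [-37/516, 23/516)
j=8 picked index 8: u0 ∈ [-5/129, 10/129)
j=9 picked index 10: u0 ∈ [-1/172, 11/172)
j=10 picked index 11: u0 ∈ [-5/258, 1/6)
j=11 picked index 11: u0 ∈ [-53/516, 1/12)
intersection: [0, 5/516)

0 5/516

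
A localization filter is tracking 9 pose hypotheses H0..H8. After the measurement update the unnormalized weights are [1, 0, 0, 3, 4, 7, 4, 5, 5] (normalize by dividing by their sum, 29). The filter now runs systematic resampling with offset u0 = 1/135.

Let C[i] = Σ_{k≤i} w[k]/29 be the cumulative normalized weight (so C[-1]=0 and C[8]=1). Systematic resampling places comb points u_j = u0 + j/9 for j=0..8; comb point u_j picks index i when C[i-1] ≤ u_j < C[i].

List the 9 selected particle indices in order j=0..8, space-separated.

0 3 4 5 5 6 7 7 8

C = [1/29, 1/29, 1/29, 4/29, 8/29, 15/29, 19/29, 24/29, 1]
j=0: u_0=1/135 ∈ [0, 1/29) → index 0
j=1: u_1=16/135 ∈ [1/29, 4/29) → index 3
j=2: u_2=31/135 ∈ [4/29, 8/29) → index 4
j=3: u_3=46/135 ∈ [8/29, 15/29) → index 5
j=4: u_4=61/135 ∈ [8/29, 15/29) → index 5
j=5: u_5=76/135 ∈ [15/29, 19/29) → index 6
j=6: u_6=91/135 ∈ [19/29, 24/29) → index 7
j=7: u_7=106/135 ∈ [19/29, 24/29) → index 7
j=8: u_8=121/135 ∈ [24/29, 1) → index 8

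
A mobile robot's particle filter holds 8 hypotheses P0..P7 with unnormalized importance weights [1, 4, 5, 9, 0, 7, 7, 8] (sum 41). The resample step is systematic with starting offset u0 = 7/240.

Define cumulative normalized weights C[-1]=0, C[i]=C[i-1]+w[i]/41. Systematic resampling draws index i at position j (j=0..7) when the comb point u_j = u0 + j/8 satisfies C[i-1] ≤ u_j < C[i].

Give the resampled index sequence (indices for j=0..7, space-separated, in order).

1 2 3 3 5 6 6 7

C = [1/41, 5/41, 10/41, 19/41, 19/41, 26/41, 33/41, 1]
j=0: u_0=7/240 ∈ [1/41, 5/41) → index 1
j=1: u_1=37/240 ∈ [5/41, 10/41) → index 2
j=2: u_2=67/240 ∈ [10/41, 19/41) → index 3
j=3: u_3=97/240 ∈ [10/41, 19/41) → index 3
j=4: u_4=127/240 ∈ [19/41, 26/41) → index 5
j=5: u_5=157/240 ∈ [26/41, 33/41) → index 6
j=6: u_6=187/240 ∈ [26/41, 33/41) → index 6
j=7: u_7=217/240 ∈ [33/41, 1) → index 7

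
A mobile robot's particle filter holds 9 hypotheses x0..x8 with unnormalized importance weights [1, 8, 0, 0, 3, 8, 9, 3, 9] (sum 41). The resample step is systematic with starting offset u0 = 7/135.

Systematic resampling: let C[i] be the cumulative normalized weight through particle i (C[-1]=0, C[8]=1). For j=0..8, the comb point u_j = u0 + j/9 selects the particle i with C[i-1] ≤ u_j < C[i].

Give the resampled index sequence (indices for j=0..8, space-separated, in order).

C = [1/41, 9/41, 9/41, 9/41, 12/41, 20/41, 29/41, 32/41, 1]
j=0: u_0=7/135 ∈ [1/41, 9/41) → index 1
j=1: u_1=22/135 ∈ [1/41, 9/41) → index 1
j=2: u_2=37/135 ∈ [9/41, 12/41) → index 4
j=3: u_3=52/135 ∈ [12/41, 20/41) → index 5
j=4: u_4=67/135 ∈ [20/41, 29/41) → index 6
j=5: u_5=82/135 ∈ [20/41, 29/41) → index 6
j=6: u_6=97/135 ∈ [29/41, 32/41) → index 7
j=7: u_7=112/135 ∈ [32/41, 1) → index 8
j=8: u_8=127/135 ∈ [32/41, 1) → index 8

1 1 4 5 6 6 7 8 8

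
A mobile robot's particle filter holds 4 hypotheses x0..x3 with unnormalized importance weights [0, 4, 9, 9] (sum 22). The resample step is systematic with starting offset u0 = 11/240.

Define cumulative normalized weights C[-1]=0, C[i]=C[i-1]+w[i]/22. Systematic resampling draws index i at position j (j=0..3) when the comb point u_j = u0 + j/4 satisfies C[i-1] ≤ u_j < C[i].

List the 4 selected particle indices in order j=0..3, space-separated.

1 2 2 3

C = [0, 2/11, 13/22, 1]
j=0: u_0=11/240 ∈ [0, 2/11) → index 1
j=1: u_1=71/240 ∈ [2/11, 13/22) → index 2
j=2: u_2=131/240 ∈ [2/11, 13/22) → index 2
j=3: u_3=191/240 ∈ [13/22, 1) → index 3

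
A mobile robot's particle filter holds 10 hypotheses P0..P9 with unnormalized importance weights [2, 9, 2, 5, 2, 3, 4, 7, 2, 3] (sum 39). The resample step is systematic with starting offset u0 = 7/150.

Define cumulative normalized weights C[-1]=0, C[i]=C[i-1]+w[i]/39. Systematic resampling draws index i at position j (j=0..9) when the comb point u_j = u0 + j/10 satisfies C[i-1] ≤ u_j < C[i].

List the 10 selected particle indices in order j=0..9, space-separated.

0 1 1 3 3 5 6 7 7 9

C = [2/39, 11/39, 1/3, 6/13, 20/39, 23/39, 9/13, 34/39, 12/13, 1]
j=0: u_0=7/150 ∈ [0, 2/39) → index 0
j=1: u_1=11/75 ∈ [2/39, 11/39) → index 1
j=2: u_2=37/150 ∈ [2/39, 11/39) → index 1
j=3: u_3=26/75 ∈ [1/3, 6/13) → index 3
j=4: u_4=67/150 ∈ [1/3, 6/13) → index 3
j=5: u_5=41/75 ∈ [20/39, 23/39) → index 5
j=6: u_6=97/150 ∈ [23/39, 9/13) → index 6
j=7: u_7=56/75 ∈ [9/13, 34/39) → index 7
j=8: u_8=127/150 ∈ [9/13, 34/39) → index 7
j=9: u_9=71/75 ∈ [12/13, 1) → index 9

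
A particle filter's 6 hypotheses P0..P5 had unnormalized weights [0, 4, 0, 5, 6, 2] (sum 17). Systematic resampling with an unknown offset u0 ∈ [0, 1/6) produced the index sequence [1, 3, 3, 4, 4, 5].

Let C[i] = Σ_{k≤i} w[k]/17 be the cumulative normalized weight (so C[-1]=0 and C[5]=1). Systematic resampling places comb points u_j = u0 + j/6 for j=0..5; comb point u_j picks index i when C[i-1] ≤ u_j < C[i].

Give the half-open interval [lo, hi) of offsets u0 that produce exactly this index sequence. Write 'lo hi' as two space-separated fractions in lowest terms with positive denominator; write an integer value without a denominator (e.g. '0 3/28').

C = [0, 4/17, 4/17, 9/17, 15/17, 1]
j=0 picked index 1: u0 ∈ [0, 4/17)
j=1 picked index 3: u0 ∈ [7/102, 37/102)
j=2 picked index 3: u0 ∈ [-5/51, 10/51)
j=3 picked index 4: u0 ∈ [1/34, 13/34)
j=4 picked index 4: u0 ∈ [-7/51, 11/51)
j=5 picked index 5: u0 ∈ [5/102, 1/6)
intersection: [7/102, 1/6)

7/102 1/6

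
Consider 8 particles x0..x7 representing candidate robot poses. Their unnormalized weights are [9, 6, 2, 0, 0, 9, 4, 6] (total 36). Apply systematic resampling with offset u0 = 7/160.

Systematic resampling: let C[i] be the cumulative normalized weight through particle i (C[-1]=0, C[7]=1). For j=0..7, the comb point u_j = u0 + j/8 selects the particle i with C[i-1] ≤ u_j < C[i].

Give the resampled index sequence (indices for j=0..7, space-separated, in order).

C = [1/4, 5/12, 17/36, 17/36, 17/36, 13/18, 5/6, 1]
j=0: u_0=7/160 ∈ [0, 1/4) → index 0
j=1: u_1=27/160 ∈ [0, 1/4) → index 0
j=2: u_2=47/160 ∈ [1/4, 5/12) → index 1
j=3: u_3=67/160 ∈ [5/12, 17/36) → index 2
j=4: u_4=87/160 ∈ [17/36, 13/18) → index 5
j=5: u_5=107/160 ∈ [17/36, 13/18) → index 5
j=6: u_6=127/160 ∈ [13/18, 5/6) → index 6
j=7: u_7=147/160 ∈ [5/6, 1) → index 7

0 0 1 2 5 5 6 7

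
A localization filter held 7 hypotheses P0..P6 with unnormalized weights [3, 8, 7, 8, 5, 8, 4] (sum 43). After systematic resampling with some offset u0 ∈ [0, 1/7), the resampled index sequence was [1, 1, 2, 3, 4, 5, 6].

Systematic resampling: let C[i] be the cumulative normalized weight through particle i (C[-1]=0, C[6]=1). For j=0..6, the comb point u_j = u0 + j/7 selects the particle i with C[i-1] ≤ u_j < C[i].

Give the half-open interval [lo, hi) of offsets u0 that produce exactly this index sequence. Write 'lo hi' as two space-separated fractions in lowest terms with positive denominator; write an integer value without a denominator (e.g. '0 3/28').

3/43 34/301

C = [3/43, 11/43, 18/43, 26/43, 31/43, 39/43, 1]
j=0 picked index 1: u0 ∈ [3/43, 11/43)
j=1 picked index 1: u0 ∈ [-22/301, 34/301)
j=2 picked index 2: u0 ∈ [-9/301, 40/301)
j=3 picked index 3: u0 ∈ [-3/301, 53/301)
j=4 picked index 4: u0 ∈ [10/301, 45/301)
j=5 picked index 5: u0 ∈ [2/301, 58/301)
j=6 picked index 6: u0 ∈ [15/301, 1/7)
intersection: [3/43, 34/301)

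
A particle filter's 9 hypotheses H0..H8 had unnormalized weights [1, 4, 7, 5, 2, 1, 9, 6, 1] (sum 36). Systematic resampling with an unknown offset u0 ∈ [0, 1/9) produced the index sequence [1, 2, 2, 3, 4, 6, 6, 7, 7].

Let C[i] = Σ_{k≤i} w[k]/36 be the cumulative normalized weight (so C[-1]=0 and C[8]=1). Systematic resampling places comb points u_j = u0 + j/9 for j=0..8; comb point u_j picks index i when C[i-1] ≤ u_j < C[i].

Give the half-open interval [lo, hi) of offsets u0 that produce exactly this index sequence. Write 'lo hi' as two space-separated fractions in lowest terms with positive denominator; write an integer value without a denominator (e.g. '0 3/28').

1/36 1/12

C = [1/36, 5/36, 1/3, 17/36, 19/36, 5/9, 29/36, 35/36, 1]
j=0 picked index 1: u0 ∈ [1/36, 5/36)
j=1 picked index 2: u0 ∈ [1/36, 2/9)
j=2 picked index 2: u0 ∈ [-1/12, 1/9)
j=3 picked index 3: u0 ∈ [0, 5/36)
j=4 picked index 4: u0 ∈ [1/36, 1/12)
j=5 picked index 6: u0 ∈ [0, 1/4)
j=6 picked index 6: u0 ∈ [-1/9, 5/36)
j=7 picked index 7: u0 ∈ [1/36, 7/36)
j=8 picked index 7: u0 ∈ [-1/12, 1/12)
intersection: [1/36, 1/12)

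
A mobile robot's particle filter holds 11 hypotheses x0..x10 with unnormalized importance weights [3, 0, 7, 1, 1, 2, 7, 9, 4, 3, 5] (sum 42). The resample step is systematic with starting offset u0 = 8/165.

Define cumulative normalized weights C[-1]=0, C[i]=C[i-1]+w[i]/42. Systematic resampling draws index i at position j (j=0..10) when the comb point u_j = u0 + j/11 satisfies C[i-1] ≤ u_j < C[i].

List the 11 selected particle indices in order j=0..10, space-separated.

C = [1/14, 1/14, 5/21, 11/42, 2/7, 1/3, 1/2, 5/7, 17/21, 37/42, 1]
j=0: u_0=8/165 ∈ [0, 1/14) → index 0
j=1: u_1=23/165 ∈ [1/14, 5/21) → index 2
j=2: u_2=38/165 ∈ [1/14, 5/21) → index 2
j=3: u_3=53/165 ∈ [2/7, 1/3) → index 5
j=4: u_4=68/165 ∈ [1/3, 1/2) → index 6
j=5: u_5=83/165 ∈ [1/2, 5/7) → index 7
j=6: u_6=98/165 ∈ [1/2, 5/7) → index 7
j=7: u_7=113/165 ∈ [1/2, 5/7) → index 7
j=8: u_8=128/165 ∈ [5/7, 17/21) → index 8
j=9: u_9=13/15 ∈ [17/21, 37/42) → index 9
j=10: u_10=158/165 ∈ [37/42, 1) → index 10

0 2 2 5 6 7 7 7 8 9 10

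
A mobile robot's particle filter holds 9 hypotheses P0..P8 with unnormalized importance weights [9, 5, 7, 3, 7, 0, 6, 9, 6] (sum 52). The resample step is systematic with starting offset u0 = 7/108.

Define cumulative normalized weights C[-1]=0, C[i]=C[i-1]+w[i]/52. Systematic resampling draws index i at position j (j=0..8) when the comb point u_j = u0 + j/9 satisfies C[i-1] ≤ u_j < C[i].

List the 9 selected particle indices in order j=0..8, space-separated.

C = [9/52, 7/26, 21/52, 6/13, 31/52, 31/52, 37/52, 23/26, 1]
j=0: u_0=7/108 ∈ [0, 9/52) → index 0
j=1: u_1=19/108 ∈ [9/52, 7/26) → index 1
j=2: u_2=31/108 ∈ [7/26, 21/52) → index 2
j=3: u_3=43/108 ∈ [7/26, 21/52) → index 2
j=4: u_4=55/108 ∈ [6/13, 31/52) → index 4
j=5: u_5=67/108 ∈ [31/52, 37/52) → index 6
j=6: u_6=79/108 ∈ [37/52, 23/26) → index 7
j=7: u_7=91/108 ∈ [37/52, 23/26) → index 7
j=8: u_8=103/108 ∈ [23/26, 1) → index 8

0 1 2 2 4 6 7 7 8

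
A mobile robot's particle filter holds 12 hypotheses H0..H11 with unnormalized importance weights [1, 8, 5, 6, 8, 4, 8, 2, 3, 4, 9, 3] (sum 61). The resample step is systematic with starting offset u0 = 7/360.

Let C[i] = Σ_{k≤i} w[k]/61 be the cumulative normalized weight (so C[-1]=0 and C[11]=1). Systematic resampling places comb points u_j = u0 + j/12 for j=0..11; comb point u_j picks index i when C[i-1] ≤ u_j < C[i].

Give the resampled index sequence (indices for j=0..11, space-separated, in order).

C = [1/61, 9/61, 14/61, 20/61, 28/61, 32/61, 40/61, 42/61, 45/61, 49/61, 58/61, 1]
j=0: u_0=7/360 ∈ [1/61, 9/61) → index 1
j=1: u_1=37/360 ∈ [1/61, 9/61) → index 1
j=2: u_2=67/360 ∈ [9/61, 14/61) → index 2
j=3: u_3=97/360 ∈ [14/61, 20/61) → index 3
j=4: u_4=127/360 ∈ [20/61, 28/61) → index 4
j=5: u_5=157/360 ∈ [20/61, 28/61) → index 4
j=6: u_6=187/360 ∈ [28/61, 32/61) → index 5
j=7: u_7=217/360 ∈ [32/61, 40/61) → index 6
j=8: u_8=247/360 ∈ [40/61, 42/61) → index 7
j=9: u_9=277/360 ∈ [45/61, 49/61) → index 9
j=10: u_10=307/360 ∈ [49/61, 58/61) → index 10
j=11: u_11=337/360 ∈ [49/61, 58/61) → index 10

1 1 2 3 4 4 5 6 7 9 10 10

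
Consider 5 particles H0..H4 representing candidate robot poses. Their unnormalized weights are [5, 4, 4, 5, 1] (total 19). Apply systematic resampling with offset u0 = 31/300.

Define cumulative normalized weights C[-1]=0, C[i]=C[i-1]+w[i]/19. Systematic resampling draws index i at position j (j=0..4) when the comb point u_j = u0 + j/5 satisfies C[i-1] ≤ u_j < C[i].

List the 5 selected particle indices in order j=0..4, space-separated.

0 1 2 3 3

C = [5/19, 9/19, 13/19, 18/19, 1]
j=0: u_0=31/300 ∈ [0, 5/19) → index 0
j=1: u_1=91/300 ∈ [5/19, 9/19) → index 1
j=2: u_2=151/300 ∈ [9/19, 13/19) → index 2
j=3: u_3=211/300 ∈ [13/19, 18/19) → index 3
j=4: u_4=271/300 ∈ [13/19, 18/19) → index 3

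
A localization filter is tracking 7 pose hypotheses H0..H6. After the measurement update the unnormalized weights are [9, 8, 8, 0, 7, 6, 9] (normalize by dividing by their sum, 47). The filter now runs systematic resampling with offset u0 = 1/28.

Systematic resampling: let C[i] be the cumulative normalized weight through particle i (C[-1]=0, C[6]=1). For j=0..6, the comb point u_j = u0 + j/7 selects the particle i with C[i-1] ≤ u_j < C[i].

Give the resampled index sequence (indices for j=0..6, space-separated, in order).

C = [9/47, 17/47, 25/47, 25/47, 32/47, 38/47, 1]
j=0: u_0=1/28 ∈ [0, 9/47) → index 0
j=1: u_1=5/28 ∈ [0, 9/47) → index 0
j=2: u_2=9/28 ∈ [9/47, 17/47) → index 1
j=3: u_3=13/28 ∈ [17/47, 25/47) → index 2
j=4: u_4=17/28 ∈ [25/47, 32/47) → index 4
j=5: u_5=3/4 ∈ [32/47, 38/47) → index 5
j=6: u_6=25/28 ∈ [38/47, 1) → index 6

0 0 1 2 4 5 6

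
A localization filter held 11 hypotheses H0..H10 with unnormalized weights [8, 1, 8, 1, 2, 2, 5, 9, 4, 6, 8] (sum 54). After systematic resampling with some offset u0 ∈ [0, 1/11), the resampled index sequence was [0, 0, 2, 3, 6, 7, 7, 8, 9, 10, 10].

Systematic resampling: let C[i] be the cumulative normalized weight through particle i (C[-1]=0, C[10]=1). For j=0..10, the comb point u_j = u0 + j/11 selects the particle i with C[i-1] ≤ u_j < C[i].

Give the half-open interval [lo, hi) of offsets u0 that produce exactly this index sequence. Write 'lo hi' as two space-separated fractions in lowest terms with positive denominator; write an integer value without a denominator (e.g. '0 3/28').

1/22 17/297

C = [4/27, 1/6, 17/54, 1/3, 10/27, 11/27, 1/2, 2/3, 20/27, 23/27, 1]
j=0 picked index 0: u0 ∈ [0, 4/27)
j=1 picked index 0: u0 ∈ [-1/11, 17/297)
j=2 picked index 2: u0 ∈ [-1/66, 79/594)
j=3 picked index 3: u0 ∈ [25/594, 2/33)
j=4 picked index 6: u0 ∈ [13/297, 3/22)
j=5 picked index 7: u0 ∈ [1/22, 7/33)
j=6 picked index 7: u0 ∈ [-1/22, 4/33)
j=7 picked index 8: u0 ∈ [1/33, 31/297)
j=8 picked index 9: u0 ∈ [4/297, 37/297)
j=9 picked index 10: u0 ∈ [10/297, 2/11)
j=10 picked index 10: u0 ∈ [-17/297, 1/11)
intersection: [1/22, 17/297)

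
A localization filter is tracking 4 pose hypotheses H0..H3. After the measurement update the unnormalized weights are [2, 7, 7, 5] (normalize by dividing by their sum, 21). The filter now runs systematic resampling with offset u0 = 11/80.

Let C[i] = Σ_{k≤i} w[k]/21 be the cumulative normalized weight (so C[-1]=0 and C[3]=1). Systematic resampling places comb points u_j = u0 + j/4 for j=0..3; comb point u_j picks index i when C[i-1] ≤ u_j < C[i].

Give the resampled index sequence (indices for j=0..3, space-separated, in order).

1 1 2 3

C = [2/21, 3/7, 16/21, 1]
j=0: u_0=11/80 ∈ [2/21, 3/7) → index 1
j=1: u_1=31/80 ∈ [2/21, 3/7) → index 1
j=2: u_2=51/80 ∈ [3/7, 16/21) → index 2
j=3: u_3=71/80 ∈ [16/21, 1) → index 3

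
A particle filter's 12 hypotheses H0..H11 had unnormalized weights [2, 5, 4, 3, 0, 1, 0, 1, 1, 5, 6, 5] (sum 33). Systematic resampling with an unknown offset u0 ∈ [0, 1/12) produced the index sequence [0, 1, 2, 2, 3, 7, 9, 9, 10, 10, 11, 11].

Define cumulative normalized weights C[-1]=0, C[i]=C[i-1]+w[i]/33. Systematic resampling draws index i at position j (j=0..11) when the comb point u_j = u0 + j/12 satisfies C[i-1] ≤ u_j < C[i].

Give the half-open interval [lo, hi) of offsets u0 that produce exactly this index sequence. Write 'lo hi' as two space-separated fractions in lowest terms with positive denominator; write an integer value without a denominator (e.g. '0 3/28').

C = [2/33, 7/33, 1/3, 14/33, 14/33, 5/11, 5/11, 16/33, 17/33, 2/3, 28/33, 1]
j=0 picked index 0: u0 ∈ [0, 2/33)
j=1 picked index 1: u0 ∈ [-1/44, 17/132)
j=2 picked index 2: u0 ∈ [1/22, 1/6)
j=3 picked index 2: u0 ∈ [-5/132, 1/12)
j=4 picked index 3: u0 ∈ [0, 1/11)
j=5 picked index 7: u0 ∈ [5/132, 3/44)
j=6 picked index 9: u0 ∈ [1/66, 1/6)
j=7 picked index 9: u0 ∈ [-3/44, 1/12)
j=8 picked index 10: u0 ∈ [0, 2/11)
j=9 picked index 10: u0 ∈ [-1/12, 13/132)
j=10 picked index 11: u0 ∈ [1/66, 1/6)
j=11 picked index 11: u0 ∈ [-3/44, 1/12)
intersection: [1/22, 2/33)

1/22 2/33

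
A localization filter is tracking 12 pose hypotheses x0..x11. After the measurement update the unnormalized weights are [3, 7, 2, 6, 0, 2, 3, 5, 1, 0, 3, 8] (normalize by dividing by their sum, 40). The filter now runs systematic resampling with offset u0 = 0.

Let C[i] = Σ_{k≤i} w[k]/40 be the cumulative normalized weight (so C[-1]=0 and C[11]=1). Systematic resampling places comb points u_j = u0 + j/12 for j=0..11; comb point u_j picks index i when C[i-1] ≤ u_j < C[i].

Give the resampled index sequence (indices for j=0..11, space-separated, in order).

C = [3/40, 1/4, 3/10, 9/20, 9/20, 1/2, 23/40, 7/10, 29/40, 29/40, 4/5, 1]
j=0: u_0=0 ∈ [0, 3/40) → index 0
j=1: u_1=1/12 ∈ [3/40, 1/4) → index 1
j=2: u_2=1/6 ∈ [3/40, 1/4) → index 1
j=3: u_3=1/4 ∈ [1/4, 3/10) → index 2
j=4: u_4=1/3 ∈ [3/10, 9/20) → index 3
j=5: u_5=5/12 ∈ [3/10, 9/20) → index 3
j=6: u_6=1/2 ∈ [1/2, 23/40) → index 6
j=7: u_7=7/12 ∈ [23/40, 7/10) → index 7
j=8: u_8=2/3 ∈ [23/40, 7/10) → index 7
j=9: u_9=3/4 ∈ [29/40, 4/5) → index 10
j=10: u_10=5/6 ∈ [4/5, 1) → index 11
j=11: u_11=11/12 ∈ [4/5, 1) → index 11

0 1 1 2 3 3 6 7 7 10 11 11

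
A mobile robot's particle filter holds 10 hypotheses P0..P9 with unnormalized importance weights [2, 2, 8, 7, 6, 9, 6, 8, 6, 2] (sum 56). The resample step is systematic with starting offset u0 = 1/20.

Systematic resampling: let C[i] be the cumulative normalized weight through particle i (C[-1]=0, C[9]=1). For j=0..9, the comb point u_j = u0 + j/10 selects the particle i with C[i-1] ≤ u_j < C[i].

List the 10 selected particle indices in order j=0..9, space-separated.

1 2 3 4 5 5 6 7 7 8

C = [1/28, 1/14, 3/14, 19/56, 25/56, 17/28, 5/7, 6/7, 27/28, 1]
j=0: u_0=1/20 ∈ [1/28, 1/14) → index 1
j=1: u_1=3/20 ∈ [1/14, 3/14) → index 2
j=2: u_2=1/4 ∈ [3/14, 19/56) → index 3
j=3: u_3=7/20 ∈ [19/56, 25/56) → index 4
j=4: u_4=9/20 ∈ [25/56, 17/28) → index 5
j=5: u_5=11/20 ∈ [25/56, 17/28) → index 5
j=6: u_6=13/20 ∈ [17/28, 5/7) → index 6
j=7: u_7=3/4 ∈ [5/7, 6/7) → index 7
j=8: u_8=17/20 ∈ [5/7, 6/7) → index 7
j=9: u_9=19/20 ∈ [6/7, 27/28) → index 8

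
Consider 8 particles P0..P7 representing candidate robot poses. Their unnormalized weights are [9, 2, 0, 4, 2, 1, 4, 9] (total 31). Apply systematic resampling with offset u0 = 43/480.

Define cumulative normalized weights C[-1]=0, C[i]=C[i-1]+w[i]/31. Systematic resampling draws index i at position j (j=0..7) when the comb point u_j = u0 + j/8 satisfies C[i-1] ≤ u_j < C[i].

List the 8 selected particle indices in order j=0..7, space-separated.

0 0 1 3 6 7 7 7

C = [9/31, 11/31, 11/31, 15/31, 17/31, 18/31, 22/31, 1]
j=0: u_0=43/480 ∈ [0, 9/31) → index 0
j=1: u_1=103/480 ∈ [0, 9/31) → index 0
j=2: u_2=163/480 ∈ [9/31, 11/31) → index 1
j=3: u_3=223/480 ∈ [11/31, 15/31) → index 3
j=4: u_4=283/480 ∈ [18/31, 22/31) → index 6
j=5: u_5=343/480 ∈ [22/31, 1) → index 7
j=6: u_6=403/480 ∈ [22/31, 1) → index 7
j=7: u_7=463/480 ∈ [22/31, 1) → index 7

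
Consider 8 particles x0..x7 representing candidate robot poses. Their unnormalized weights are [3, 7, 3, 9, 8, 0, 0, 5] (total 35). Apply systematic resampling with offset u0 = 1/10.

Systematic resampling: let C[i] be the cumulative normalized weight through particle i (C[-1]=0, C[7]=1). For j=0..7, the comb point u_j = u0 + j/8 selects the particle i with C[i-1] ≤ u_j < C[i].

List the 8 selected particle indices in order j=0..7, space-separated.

1 1 2 3 3 4 4 7

C = [3/35, 2/7, 13/35, 22/35, 6/7, 6/7, 6/7, 1]
j=0: u_0=1/10 ∈ [3/35, 2/7) → index 1
j=1: u_1=9/40 ∈ [3/35, 2/7) → index 1
j=2: u_2=7/20 ∈ [2/7, 13/35) → index 2
j=3: u_3=19/40 ∈ [13/35, 22/35) → index 3
j=4: u_4=3/5 ∈ [13/35, 22/35) → index 3
j=5: u_5=29/40 ∈ [22/35, 6/7) → index 4
j=6: u_6=17/20 ∈ [22/35, 6/7) → index 4
j=7: u_7=39/40 ∈ [6/7, 1) → index 7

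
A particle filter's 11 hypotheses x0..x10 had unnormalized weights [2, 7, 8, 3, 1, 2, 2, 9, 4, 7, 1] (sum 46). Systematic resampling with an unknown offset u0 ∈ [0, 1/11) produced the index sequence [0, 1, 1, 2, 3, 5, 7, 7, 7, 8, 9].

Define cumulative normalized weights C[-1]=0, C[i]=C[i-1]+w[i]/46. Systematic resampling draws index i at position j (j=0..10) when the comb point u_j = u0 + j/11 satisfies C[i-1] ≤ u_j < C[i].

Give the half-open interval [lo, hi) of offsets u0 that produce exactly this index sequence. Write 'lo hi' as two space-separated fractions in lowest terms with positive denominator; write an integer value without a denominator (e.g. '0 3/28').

C = [1/23, 9/46, 17/46, 10/23, 21/46, 1/2, 25/46, 17/23, 19/23, 45/46, 1]
j=0 picked index 0: u0 ∈ [0, 1/23)
j=1 picked index 1: u0 ∈ [-12/253, 53/506)
j=2 picked index 1: u0 ∈ [-35/253, 7/506)
j=3 picked index 2: u0 ∈ [-39/506, 49/506)
j=4 picked index 3: u0 ∈ [3/506, 18/253)
j=5 picked index 5: u0 ∈ [1/506, 1/22)
j=6 picked index 7: u0 ∈ [-1/506, 49/253)
j=7 picked index 7: u0 ∈ [-47/506, 26/253)
j=8 picked index 7: u0 ∈ [-93/506, 3/253)
j=9 picked index 8: u0 ∈ [-20/253, 2/253)
j=10 picked index 9: u0 ∈ [-21/253, 35/506)
intersection: [3/506, 2/253)

3/506 2/253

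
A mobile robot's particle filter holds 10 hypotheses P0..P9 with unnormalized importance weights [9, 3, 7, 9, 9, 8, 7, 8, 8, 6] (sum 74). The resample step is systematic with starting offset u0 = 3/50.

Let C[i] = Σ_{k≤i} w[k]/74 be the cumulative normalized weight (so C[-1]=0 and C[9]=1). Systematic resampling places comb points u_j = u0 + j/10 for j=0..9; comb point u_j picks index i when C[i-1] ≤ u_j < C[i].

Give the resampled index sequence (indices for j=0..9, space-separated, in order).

C = [9/74, 6/37, 19/74, 14/37, 1/2, 45/74, 26/37, 30/37, 34/37, 1]
j=0: u_0=3/50 ∈ [0, 9/74) → index 0
j=1: u_1=4/25 ∈ [9/74, 6/37) → index 1
j=2: u_2=13/50 ∈ [19/74, 14/37) → index 3
j=3: u_3=9/25 ∈ [19/74, 14/37) → index 3
j=4: u_4=23/50 ∈ [14/37, 1/2) → index 4
j=5: u_5=14/25 ∈ [1/2, 45/74) → index 5
j=6: u_6=33/50 ∈ [45/74, 26/37) → index 6
j=7: u_7=19/25 ∈ [26/37, 30/37) → index 7
j=8: u_8=43/50 ∈ [30/37, 34/37) → index 8
j=9: u_9=24/25 ∈ [34/37, 1) → index 9

0 1 3 3 4 5 6 7 8 9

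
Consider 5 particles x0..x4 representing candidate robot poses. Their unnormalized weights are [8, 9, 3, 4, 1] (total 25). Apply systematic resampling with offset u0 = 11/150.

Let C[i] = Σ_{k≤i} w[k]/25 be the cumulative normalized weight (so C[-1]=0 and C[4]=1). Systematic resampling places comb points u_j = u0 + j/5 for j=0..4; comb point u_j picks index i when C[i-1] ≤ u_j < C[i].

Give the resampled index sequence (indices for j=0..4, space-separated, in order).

C = [8/25, 17/25, 4/5, 24/25, 1]
j=0: u_0=11/150 ∈ [0, 8/25) → index 0
j=1: u_1=41/150 ∈ [0, 8/25) → index 0
j=2: u_2=71/150 ∈ [8/25, 17/25) → index 1
j=3: u_3=101/150 ∈ [8/25, 17/25) → index 1
j=4: u_4=131/150 ∈ [4/5, 24/25) → index 3

0 0 1 1 3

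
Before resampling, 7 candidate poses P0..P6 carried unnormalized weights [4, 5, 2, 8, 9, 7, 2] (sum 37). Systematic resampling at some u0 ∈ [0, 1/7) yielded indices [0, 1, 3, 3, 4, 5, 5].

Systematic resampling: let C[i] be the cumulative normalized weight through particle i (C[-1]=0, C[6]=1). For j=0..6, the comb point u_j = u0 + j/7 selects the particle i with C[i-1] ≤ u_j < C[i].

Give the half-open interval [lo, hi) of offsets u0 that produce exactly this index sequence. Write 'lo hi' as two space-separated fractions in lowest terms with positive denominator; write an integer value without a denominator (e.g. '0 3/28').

11/259 22/259

C = [4/37, 9/37, 11/37, 19/37, 28/37, 35/37, 1]
j=0 picked index 0: u0 ∈ [0, 4/37)
j=1 picked index 1: u0 ∈ [-9/259, 26/259)
j=2 picked index 3: u0 ∈ [3/259, 59/259)
j=3 picked index 3: u0 ∈ [-34/259, 22/259)
j=4 picked index 4: u0 ∈ [-15/259, 48/259)
j=5 picked index 5: u0 ∈ [11/259, 60/259)
j=6 picked index 5: u0 ∈ [-26/259, 23/259)
intersection: [11/259, 22/259)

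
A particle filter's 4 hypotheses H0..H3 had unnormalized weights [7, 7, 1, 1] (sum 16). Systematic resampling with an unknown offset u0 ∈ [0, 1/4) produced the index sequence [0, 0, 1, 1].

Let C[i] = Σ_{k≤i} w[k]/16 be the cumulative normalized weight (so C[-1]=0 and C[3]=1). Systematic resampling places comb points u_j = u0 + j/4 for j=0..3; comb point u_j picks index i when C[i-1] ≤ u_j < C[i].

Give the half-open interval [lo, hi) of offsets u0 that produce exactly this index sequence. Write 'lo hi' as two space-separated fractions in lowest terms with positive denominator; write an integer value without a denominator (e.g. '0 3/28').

0 1/8

C = [7/16, 7/8, 15/16, 1]
j=0 picked index 0: u0 ∈ [0, 7/16)
j=1 picked index 0: u0 ∈ [-1/4, 3/16)
j=2 picked index 1: u0 ∈ [-1/16, 3/8)
j=3 picked index 1: u0 ∈ [-5/16, 1/8)
intersection: [0, 1/8)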